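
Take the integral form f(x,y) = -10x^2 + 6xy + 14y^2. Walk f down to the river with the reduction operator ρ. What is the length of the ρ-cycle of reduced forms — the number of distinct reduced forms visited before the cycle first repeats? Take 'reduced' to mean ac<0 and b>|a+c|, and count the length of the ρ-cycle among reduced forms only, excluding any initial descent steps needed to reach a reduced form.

D = 596, ⌊√D⌋ = 24
river: ρ → (14,22,-2)
river: ρ → (-2,22,14)
river: ρ → (14,6,-10)
river: ρ → (-10,14,10)
river: ρ → (10,6,-14)
river: ρ → (-14,22,2)
river: ρ → (2,22,-14)
river: ρ → (-14,6,10)
river: ρ → (10,14,-10)
river: ρ → (-10,6,14)
ρ-cycle length = 10 (tail of 0 descent steps not counted)

10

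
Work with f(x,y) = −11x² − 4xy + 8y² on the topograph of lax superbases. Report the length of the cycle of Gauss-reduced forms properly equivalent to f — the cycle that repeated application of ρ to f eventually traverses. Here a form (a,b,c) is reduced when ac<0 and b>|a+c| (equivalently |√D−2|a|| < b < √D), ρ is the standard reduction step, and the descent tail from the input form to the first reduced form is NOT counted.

D = 368, ⌊√D⌋ = 19
descent: ρ → (8,4,-11)  [lands on river]
river: ρ → (-11,18,1)
river: ρ → (1,18,-11)
river: ρ → (-11,4,8)
river: ρ → (8,12,-7)
river: ρ → (-7,16,4)
river: ρ → (4,16,-7)
river: ρ → (-7,12,8)
ρ-cycle length = 8 (tail of 1 descent step not counted)

8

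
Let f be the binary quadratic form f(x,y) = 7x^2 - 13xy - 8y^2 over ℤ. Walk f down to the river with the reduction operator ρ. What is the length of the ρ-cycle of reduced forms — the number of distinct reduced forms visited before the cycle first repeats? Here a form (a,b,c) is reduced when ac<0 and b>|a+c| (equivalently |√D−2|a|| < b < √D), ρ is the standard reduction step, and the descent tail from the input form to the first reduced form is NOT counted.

D = 393, ⌊√D⌋ = 19
descent: ρ → (-8,13,7)  [lands on river]
river: ρ → (7,15,-6)
river: ρ → (-6,9,13)
river: ρ → (13,17,-2)
river: ρ → (-2,19,4)
river: ρ → (4,13,-14)
river: ρ → (-14,15,3)
river: ρ → (3,15,-14)
river: ρ → (-14,13,4)
river: ρ → (4,19,-2)
river: ρ → (-2,17,13)
river: ρ → (13,9,-6)
river: ρ → (-6,15,7)
river: ρ → (7,13,-8)
river: ρ → (-8,19,1)
river: ρ → (1,19,-8)
ρ-cycle length = 16 (tail of 1 descent step not counted)

16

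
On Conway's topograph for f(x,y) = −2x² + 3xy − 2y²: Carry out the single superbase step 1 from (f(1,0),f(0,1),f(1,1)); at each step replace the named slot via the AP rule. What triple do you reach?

start (-2,-2,-1) = (f(1,0),f(0,1),f(1,1))
replace slot 1: 2·((-2)+(-1)) − (-2) = -4 → (-4,-2,-1)

-4,-2,-1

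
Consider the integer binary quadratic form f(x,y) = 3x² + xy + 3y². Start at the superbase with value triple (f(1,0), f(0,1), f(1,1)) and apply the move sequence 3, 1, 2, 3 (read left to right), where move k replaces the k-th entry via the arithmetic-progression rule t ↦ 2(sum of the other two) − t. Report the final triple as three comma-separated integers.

start (3,3,7) = (f(1,0),f(0,1),f(1,1))
replace slot 3: 2·(3+3) − 7 = 5 → (3,3,5)
replace slot 1: 2·(3+5) − 3 = 13 → (13,3,5)
replace slot 2: 2·(13+5) − 3 = 33 → (13,33,5)
replace slot 3: 2·(13+33) − 5 = 87 → (13,33,87)

13,33,87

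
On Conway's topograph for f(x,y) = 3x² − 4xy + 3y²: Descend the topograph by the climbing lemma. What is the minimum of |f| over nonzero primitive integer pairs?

translate: b→2 (≡-4 mod 6), so (3,-4,3)→(3,2,2)
flip: (3,2,2)→(2,-2,3)
translate: b→2 (≡-2 mod 4), so (2,-2,3)→(2,2,3)
reduced (well bottom): (2,2,3) with a≤c, −a<b≤a
well minimum = a = 2

2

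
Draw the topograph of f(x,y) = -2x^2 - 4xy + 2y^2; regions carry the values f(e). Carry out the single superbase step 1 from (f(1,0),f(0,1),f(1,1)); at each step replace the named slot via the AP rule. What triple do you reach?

start (-2,2,-4) = (f(1,0),f(0,1),f(1,1))
replace slot 1: 2·(2+(-4)) − (-2) = -2 → (-2,2,-4)

-2,2,-4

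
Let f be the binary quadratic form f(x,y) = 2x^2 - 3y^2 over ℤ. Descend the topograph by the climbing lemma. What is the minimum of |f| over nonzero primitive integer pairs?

descent: ρ → (-3,0,2)
descent: ρ → (2,4,-1)  [lands on river]
river: ρ → (-1,4,2)
closes: descent 2, river 2
min |a| on river = 1

1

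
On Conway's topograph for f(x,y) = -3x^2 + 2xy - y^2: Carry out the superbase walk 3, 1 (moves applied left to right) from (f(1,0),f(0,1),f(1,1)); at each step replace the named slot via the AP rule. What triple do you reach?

start (-3,-1,-2) = (f(1,0),f(0,1),f(1,1))
replace slot 3: 2·((-3)+(-1)) − (-2) = -6 → (-3,-1,-6)
replace slot 1: 2·((-1)+(-6)) − (-3) = -11 → (-11,-1,-6)

-11,-1,-6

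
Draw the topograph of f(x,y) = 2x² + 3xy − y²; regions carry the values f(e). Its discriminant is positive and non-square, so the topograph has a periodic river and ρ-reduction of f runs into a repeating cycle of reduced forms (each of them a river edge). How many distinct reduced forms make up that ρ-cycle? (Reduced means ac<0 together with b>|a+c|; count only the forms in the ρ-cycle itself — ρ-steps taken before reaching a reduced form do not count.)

D = 17, ⌊√D⌋ = 4
river: ρ → (-1,3,2)
river: ρ → (2,1,-2)
river: ρ → (-2,3,1)
river: ρ → (1,3,-2)
river: ρ → (-2,1,2)
river: ρ → (2,3,-1)
ρ-cycle length = 6 (tail of 0 descent steps not counted)

6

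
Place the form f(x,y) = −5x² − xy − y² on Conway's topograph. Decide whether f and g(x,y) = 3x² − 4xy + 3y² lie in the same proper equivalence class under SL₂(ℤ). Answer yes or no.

D₁ = -19, D₂ = -20
discriminants differ ⇒ not SL₂(ℤ)-equivalent

no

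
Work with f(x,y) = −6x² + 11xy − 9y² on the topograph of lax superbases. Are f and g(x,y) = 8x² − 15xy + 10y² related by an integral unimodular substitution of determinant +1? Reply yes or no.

D₁ = -95, D₂ = -95
f is negative-definite; reduce −f:
−f: translate: b→1 (≡-11 mod 12), so (6,-11,9)→(6,1,4)
−f: flip: (6,1,4)→(4,-1,6)
−f: reduced (well bottom): (4,-1,6) with a≤c, −a<b≤a
flip sign back: reduced form of f is (-4,1,-6)
g: translate: b→1 (≡-15 mod 16), so (8,-15,10)→(8,1,3)
g: flip: (8,1,3)→(3,-1,8)
g: reduced (well bottom): (3,-1,8) with a≤c, −a<b≤a
reduced forms (-4, 1, -6) vs (3, -1, 8) ⇒ inequivalent

no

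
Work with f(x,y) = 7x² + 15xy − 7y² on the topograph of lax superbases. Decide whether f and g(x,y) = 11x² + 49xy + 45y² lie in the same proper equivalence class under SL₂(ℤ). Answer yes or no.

D₁ = 421, D₂ = 421
river cycle of f (length 26): (-7, 13, 9), (9, 5, -11), (-11, 17, 3), (3, 19, -5), (-5, 11, 15), (15, 19, -1), (-1, 19, 15), (15, 11, -5), (-5, 19, 3), (3, 17, -11), … (16 more)
river cycle of g (length 26): (7, 15, -7), (-7, 13, 9), (9, 5, -11), (-11, 17, 3), (3, 19, -5), (-5, 11, 15), (15, 19, -1), (-1, 19, 15), (15, 11, -5), (-5, 19, 3), … (16 more)
cycles coincide ⇒ equivalent

yes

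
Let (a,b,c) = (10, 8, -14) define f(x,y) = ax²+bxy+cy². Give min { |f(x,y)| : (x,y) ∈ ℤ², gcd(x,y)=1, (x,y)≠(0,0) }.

river: ρ → (-14,20,4)
river: ρ → (4,20,-14)
river: ρ → (-14,8,10)
river: ρ → (10,12,-12)
river: ρ → (-12,12,10)
river: ρ → (10,8,-14)
closes: descent 0, river 6
min |a| on river = 4

4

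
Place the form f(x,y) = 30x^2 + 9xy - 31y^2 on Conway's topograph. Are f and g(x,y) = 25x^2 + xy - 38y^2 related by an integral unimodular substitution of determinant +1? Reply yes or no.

D₁ = 3801, D₂ = 3801
river cycle of f (length 34): (-31, 53, 8), (8, 59, -10), (-10, 61, 2), (2, 59, -40), (-40, 21, 21), (21, 21, -40), (-40, 59, 2), (2, 61, -10), (-10, 59, 8), (8, 53, -31), … (24 more)
river cycle of g (length 26): (25, 51, -12), (-12, 45, 37), (37, 29, -20), (-20, 51, 15), (15, 39, -38), (-38, 37, 16), (16, 59, -5), (-5, 61, 4), (4, 59, -20), (-20, 61, 1), … (16 more)
cycles differ ⇒ inequivalent

no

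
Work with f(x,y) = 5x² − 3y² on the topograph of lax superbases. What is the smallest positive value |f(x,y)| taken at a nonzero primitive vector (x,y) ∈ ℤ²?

descent: ρ → (-3,6,2)  [lands on river]
river: ρ → (2,6,-3)
closes: descent 1, river 2
min |a| on river = 2

2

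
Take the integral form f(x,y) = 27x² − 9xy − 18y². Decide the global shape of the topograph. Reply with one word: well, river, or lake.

D = b²−4ac = (-9)² − 4·27·(-18) = 2025
D = 45² is a perfect square ⇒ form factors over ℤ ⇒ lakes

lake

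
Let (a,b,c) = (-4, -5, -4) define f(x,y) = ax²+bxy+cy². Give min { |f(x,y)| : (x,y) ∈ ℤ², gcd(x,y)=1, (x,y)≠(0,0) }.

translate: b→-3 (≡5 mod 8), so (4,5,4)→(4,-3,3)
flip: (4,-3,3)→(3,3,4)
reduced (well bottom): (3,3,4) with a≤c, −a<b≤a
well minimum |f| = |-3| = 3 (negative-definite)

3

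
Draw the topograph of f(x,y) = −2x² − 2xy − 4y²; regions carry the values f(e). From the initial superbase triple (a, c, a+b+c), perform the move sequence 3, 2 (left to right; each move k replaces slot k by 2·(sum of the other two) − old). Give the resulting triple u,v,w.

start (-2,-4,-8) = (f(1,0),f(0,1),f(1,1))
replace slot 3: 2·((-2)+(-4)) − (-8) = -4 → (-2,-4,-4)
replace slot 2: 2·((-2)+(-4)) − (-4) = -8 → (-2,-8,-4)

-2,-8,-4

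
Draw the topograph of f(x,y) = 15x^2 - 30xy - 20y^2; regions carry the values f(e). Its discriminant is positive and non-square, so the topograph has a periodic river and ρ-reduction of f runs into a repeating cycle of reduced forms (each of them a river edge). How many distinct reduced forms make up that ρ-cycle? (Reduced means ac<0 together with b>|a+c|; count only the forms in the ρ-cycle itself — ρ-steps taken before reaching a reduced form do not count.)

D = 2100, ⌊√D⌋ = 45
descent: ρ → (-20,30,15)  [lands on river]
river: ρ → (15,30,-20)
river: ρ → (-20,10,25)
river: ρ → (25,40,-5)
river: ρ → (-5,40,25)
river: ρ → (25,10,-20)
ρ-cycle length = 6 (tail of 1 descent step not counted)

6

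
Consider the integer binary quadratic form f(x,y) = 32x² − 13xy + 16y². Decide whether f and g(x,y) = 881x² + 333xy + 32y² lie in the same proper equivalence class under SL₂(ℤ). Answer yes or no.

D₁ = -1879, D₂ = -1879
f: flip: (32,-13,16)→(16,13,32)
f: reduced (well bottom): (16,13,32) with a≤c, −a<b≤a
g: flip: (881,333,32)→(32,-333,881)
g: translate: b→-13 (≡-333 mod 64), so (32,-333,881)→(32,-13,16)
g: flip: (32,-13,16)→(16,13,32)
g: reduced (well bottom): (16,13,32) with a≤c, −a<b≤a
reduced forms (16, 13, 32) vs (16, 13, 32) ⇒ equivalent

yes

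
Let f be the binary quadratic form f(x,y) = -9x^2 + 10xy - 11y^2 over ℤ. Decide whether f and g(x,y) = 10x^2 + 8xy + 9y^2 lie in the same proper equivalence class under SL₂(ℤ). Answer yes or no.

D₁ = -296, D₂ = -296
f is negative-definite; reduce −f:
−f: translate: b→8 (≡-10 mod 18), so (9,-10,11)→(9,8,10)
−f: reduced (well bottom): (9,8,10) with a≤c, −a<b≤a
flip sign back: reduced form of f is (-9,-8,-10)
g: flip: (10,8,9)→(9,-8,10)
g: reduced (well bottom): (9,-8,10) with a≤c, −a<b≤a
reduced forms (-9, -8, -10) vs (9, -8, 10) ⇒ inequivalent

no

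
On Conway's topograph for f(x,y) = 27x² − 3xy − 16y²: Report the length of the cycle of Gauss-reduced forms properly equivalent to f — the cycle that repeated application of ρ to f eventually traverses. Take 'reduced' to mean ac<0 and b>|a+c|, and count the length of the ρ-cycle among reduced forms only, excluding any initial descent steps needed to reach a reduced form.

D = 1737, ⌊√D⌋ = 41
descent: ρ → (-16,35,8)  [lands on river]
river: ρ → (8,29,-28)
river: ρ → (-28,27,9)
river: ρ → (9,27,-28)
river: ρ → (-28,29,8)
river: ρ → (8,35,-16)
river: ρ → (-16,29,14)
river: ρ → (14,27,-18)
river: ρ → (-18,9,23)
river: ρ → (23,37,-4)
river: ρ → (-4,35,32)
river: ρ → (32,29,-7)
river: ρ → (-7,41,2)
river: ρ → (2,39,-27)
river: ρ → (-27,15,14)
river: ρ → (14,41,-1)
river: ρ → (-1,41,14)
river: ρ → (14,15,-27)
river: ρ → (-27,39,2)
river: ρ → (2,41,-7)
river: ρ → (-7,29,32)
river: ρ → (32,35,-4)
river: ρ → (-4,37,23)
river: ρ → (23,9,-18)
river: ρ → (-18,27,14)
river: ρ → (14,29,-16)
ρ-cycle length = 26 (tail of 1 descent step not counted)

26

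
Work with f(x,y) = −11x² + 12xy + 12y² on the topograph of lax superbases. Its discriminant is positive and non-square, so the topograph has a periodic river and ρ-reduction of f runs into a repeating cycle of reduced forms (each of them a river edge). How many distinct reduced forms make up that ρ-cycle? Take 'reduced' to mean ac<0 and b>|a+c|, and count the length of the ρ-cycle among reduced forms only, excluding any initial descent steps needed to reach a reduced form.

D = 672, ⌊√D⌋ = 25
river: ρ → (12,12,-11)
river: ρ → (-11,10,13)
river: ρ → (13,16,-8)
river: ρ → (-8,16,13)
river: ρ → (13,10,-11)
river: ρ → (-11,12,12)
ρ-cycle length = 6 (tail of 0 descent steps not counted)

6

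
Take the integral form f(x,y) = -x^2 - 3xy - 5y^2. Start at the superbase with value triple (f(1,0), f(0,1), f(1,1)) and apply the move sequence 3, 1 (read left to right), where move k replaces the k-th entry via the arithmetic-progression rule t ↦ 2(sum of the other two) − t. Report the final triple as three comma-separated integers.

start (-1,-5,-9) = (f(1,0),f(0,1),f(1,1))
replace slot 3: 2·((-1)+(-5)) − (-9) = -3 → (-1,-5,-3)
replace slot 1: 2·((-5)+(-3)) − (-1) = -15 → (-15,-5,-3)

-15,-5,-3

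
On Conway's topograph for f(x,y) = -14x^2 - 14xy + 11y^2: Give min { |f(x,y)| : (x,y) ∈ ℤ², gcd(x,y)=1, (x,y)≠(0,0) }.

descent: ρ → (11,14,-14)  [lands on river]
river: ρ → (-14,14,11)
river: ρ → (11,8,-17)
river: ρ → (-17,26,2)
river: ρ → (2,26,-17)
river: ρ → (-17,8,11)
closes: descent 1, river 6
min |a| on river = 2

2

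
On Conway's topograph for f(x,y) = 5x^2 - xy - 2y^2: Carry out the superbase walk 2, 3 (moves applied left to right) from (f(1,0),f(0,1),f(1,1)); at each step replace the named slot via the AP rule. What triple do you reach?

start (5,-2,2) = (f(1,0),f(0,1),f(1,1))
replace slot 2: 2·(5+2) − (-2) = 16 → (5,16,2)
replace slot 3: 2·(5+16) − 2 = 40 → (5,16,40)

5,16,40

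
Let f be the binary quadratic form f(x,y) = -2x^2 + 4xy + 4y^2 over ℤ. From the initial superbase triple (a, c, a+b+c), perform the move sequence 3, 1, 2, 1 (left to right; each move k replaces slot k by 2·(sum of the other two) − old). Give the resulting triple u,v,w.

start (-2,4,6) = (f(1,0),f(0,1),f(1,1))
replace slot 3: 2·((-2)+4) − 6 = -2 → (-2,4,-2)
replace slot 1: 2·(4+(-2)) − (-2) = 6 → (6,4,-2)
replace slot 2: 2·(6+(-2)) − 4 = 4 → (6,4,-2)
replace slot 1: 2·(4+(-2)) − 6 = -2 → (-2,4,-2)

-2,4,-2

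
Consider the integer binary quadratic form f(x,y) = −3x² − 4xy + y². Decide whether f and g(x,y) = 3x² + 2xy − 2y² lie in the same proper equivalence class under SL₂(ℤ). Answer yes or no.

D₁ = 28, D₂ = 28
river cycle of f (length 4): (1, 4, -3), (-3, 2, 2), (2, 2, -3), (-3, 4, 1)
river cycle of g (length 4): (-2, 2, 3), (3, 4, -1), (-1, 4, 3), (3, 2, -2)
cycles differ ⇒ inequivalent

no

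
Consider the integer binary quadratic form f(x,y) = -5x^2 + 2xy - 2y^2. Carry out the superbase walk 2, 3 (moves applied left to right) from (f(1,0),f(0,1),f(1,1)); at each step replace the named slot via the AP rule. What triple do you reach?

start (-5,-2,-5) = (f(1,0),f(0,1),f(1,1))
replace slot 2: 2·((-5)+(-5)) − (-2) = -18 → (-5,-18,-5)
replace slot 3: 2·((-5)+(-18)) − (-5) = -41 → (-5,-18,-41)

-5,-18,-41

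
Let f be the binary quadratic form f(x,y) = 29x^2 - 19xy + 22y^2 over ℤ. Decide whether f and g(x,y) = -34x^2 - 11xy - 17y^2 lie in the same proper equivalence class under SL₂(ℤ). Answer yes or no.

D₁ = -2191, D₂ = -2191
f: flip: (29,-19,22)→(22,19,29)
f: reduced (well bottom): (22,19,29) with a≤c, −a<b≤a
g is negative-definite; reduce −g:
−g: flip: (34,11,17)→(17,-11,34)
−g: reduced (well bottom): (17,-11,34) with a≤c, −a<b≤a
flip sign back: reduced form of g is (-17,11,-34)
reduced forms (22, 19, 29) vs (-17, 11, -34) ⇒ inequivalent

no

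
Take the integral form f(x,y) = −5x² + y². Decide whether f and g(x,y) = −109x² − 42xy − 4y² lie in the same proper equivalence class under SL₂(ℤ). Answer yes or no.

D₁ = 20, D₂ = 20
river cycle of f (length 2): (1, 4, -1), (-1, 4, 1)
river cycle of g (length 2): (1, 4, -1), (-1, 4, 1)
cycles coincide ⇒ equivalent

yes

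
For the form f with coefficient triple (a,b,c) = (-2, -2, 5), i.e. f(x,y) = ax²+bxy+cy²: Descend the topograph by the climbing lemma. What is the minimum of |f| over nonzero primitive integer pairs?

descent: ρ → (5,2,-2)
descent: ρ → (-2,6,1)  [lands on river]
river: ρ → (1,6,-2)
closes: descent 2, river 2
min |a| on river = 1

1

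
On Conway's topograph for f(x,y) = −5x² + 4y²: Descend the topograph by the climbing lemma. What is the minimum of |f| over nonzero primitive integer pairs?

descent: ρ → (4,8,-1)  [lands on river]
river: ρ → (-1,8,4)
closes: descent 1, river 2
min |a| on river = 1

1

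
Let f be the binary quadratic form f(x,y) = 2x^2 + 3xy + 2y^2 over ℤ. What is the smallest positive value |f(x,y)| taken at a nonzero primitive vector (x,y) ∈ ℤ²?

translate: b→-1 (≡3 mod 4), so (2,3,2)→(2,-1,1)
flip: (2,-1,1)→(1,1,2)
reduced (well bottom): (1,1,2) with a≤c, −a<b≤a
well minimum = a = 1

1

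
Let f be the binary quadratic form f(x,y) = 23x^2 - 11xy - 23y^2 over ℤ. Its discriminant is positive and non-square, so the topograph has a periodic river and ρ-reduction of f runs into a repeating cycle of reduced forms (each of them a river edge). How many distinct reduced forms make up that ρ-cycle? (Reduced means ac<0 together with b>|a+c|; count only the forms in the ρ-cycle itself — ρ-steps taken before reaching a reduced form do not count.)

D = 2237, ⌊√D⌋ = 47
descent: ρ → (-23,11,23)  [lands on river]
river: ρ → (23,35,-11)
river: ρ → (-11,31,29)
river: ρ → (29,27,-13)
river: ρ → (-13,25,31)
river: ρ → (31,37,-7)
river: ρ → (-7,47,1)
river: ρ → (1,47,-7)
river: ρ → (-7,37,31)
river: ρ → (31,25,-13)
river: ρ → (-13,27,29)
river: ρ → (29,31,-11)
river: ρ → (-11,35,23)
river: ρ → (23,11,-23)
river: ρ → (-23,35,11)
river: ρ → (11,31,-29)
river: ρ → (-29,27,13)
river: ρ → (13,25,-31)
river: ρ → (-31,37,7)
river: ρ → (7,47,-1)
river: ρ → (-1,47,7)
river: ρ → (7,37,-31)
river: ρ → (-31,25,13)
river: ρ → (13,27,-29)
river: ρ → (-29,31,11)
river: ρ → (11,35,-23)
ρ-cycle length = 26 (tail of 1 descent step not counted)

26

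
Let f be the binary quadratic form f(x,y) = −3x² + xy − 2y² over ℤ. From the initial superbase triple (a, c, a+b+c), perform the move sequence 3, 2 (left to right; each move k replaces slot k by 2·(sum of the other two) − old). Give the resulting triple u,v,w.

start (-3,-2,-4) = (f(1,0),f(0,1),f(1,1))
replace slot 3: 2·((-3)+(-2)) − (-4) = -6 → (-3,-2,-6)
replace slot 2: 2·((-3)+(-6)) − (-2) = -16 → (-3,-16,-6)

-3,-16,-6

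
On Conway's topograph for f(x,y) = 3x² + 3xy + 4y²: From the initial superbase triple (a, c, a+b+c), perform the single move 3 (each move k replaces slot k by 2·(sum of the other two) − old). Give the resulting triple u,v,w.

start (3,4,10) = (f(1,0),f(0,1),f(1,1))
replace slot 3: 2·(3+4) − 10 = 4 → (3,4,4)

3,4,4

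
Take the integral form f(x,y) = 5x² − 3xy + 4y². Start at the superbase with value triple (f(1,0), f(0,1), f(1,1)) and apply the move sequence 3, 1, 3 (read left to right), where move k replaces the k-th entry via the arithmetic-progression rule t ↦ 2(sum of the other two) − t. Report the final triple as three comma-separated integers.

start (5,4,6) = (f(1,0),f(0,1),f(1,1))
replace slot 3: 2·(5+4) − 6 = 12 → (5,4,12)
replace slot 1: 2·(4+12) − 5 = 27 → (27,4,12)
replace slot 3: 2·(27+4) − 12 = 50 → (27,4,50)

27,4,50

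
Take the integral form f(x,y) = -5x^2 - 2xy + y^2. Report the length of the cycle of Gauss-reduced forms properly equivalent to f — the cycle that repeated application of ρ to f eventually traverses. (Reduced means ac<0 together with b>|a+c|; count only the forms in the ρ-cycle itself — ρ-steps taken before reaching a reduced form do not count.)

D = 24, ⌊√D⌋ = 4
descent: ρ → (1,4,-2)  [lands on river]
river: ρ → (-2,4,1)
ρ-cycle length = 2 (tail of 1 descent step not counted)

2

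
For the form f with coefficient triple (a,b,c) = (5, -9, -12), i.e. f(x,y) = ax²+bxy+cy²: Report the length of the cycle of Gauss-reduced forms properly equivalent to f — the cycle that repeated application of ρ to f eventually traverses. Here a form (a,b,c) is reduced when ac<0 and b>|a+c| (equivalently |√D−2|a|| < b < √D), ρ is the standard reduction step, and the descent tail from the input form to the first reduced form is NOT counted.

D = 321, ⌊√D⌋ = 17
descent: ρ → (-12,9,5)  [lands on river]
river: ρ → (5,11,-10)
river: ρ → (-10,9,6)
river: ρ → (6,15,-4)
river: ρ → (-4,17,2)
river: ρ → (2,15,-12)
ρ-cycle length = 6 (tail of 1 descent step not counted)

6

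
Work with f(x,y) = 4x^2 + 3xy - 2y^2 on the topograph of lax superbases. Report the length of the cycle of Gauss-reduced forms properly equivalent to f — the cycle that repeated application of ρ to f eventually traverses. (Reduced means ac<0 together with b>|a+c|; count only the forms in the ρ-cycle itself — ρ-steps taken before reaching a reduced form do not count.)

D = 41, ⌊√D⌋ = 6
river: ρ → (-2,5,2)
river: ρ → (2,3,-4)
river: ρ → (-4,5,1)
river: ρ → (1,5,-4)
river: ρ → (-4,3,2)
river: ρ → (2,5,-2)
river: ρ → (-2,3,4)
river: ρ → (4,5,-1)
river: ρ → (-1,5,4)
river: ρ → (4,3,-2)
ρ-cycle length = 10 (tail of 0 descent steps not counted)

10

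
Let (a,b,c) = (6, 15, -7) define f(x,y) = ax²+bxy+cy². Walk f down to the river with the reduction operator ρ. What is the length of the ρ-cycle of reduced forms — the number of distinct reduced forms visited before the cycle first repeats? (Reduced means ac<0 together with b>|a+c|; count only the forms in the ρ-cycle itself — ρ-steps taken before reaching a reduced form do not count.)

D = 393, ⌊√D⌋ = 19
river: ρ → (-7,13,8)
river: ρ → (8,19,-1)
river: ρ → (-1,19,8)
river: ρ → (8,13,-7)
river: ρ → (-7,15,6)
river: ρ → (6,9,-13)
river: ρ → (-13,17,2)
river: ρ → (2,19,-4)
river: ρ → (-4,13,14)
river: ρ → (14,15,-3)
river: ρ → (-3,15,14)
river: ρ → (14,13,-4)
river: ρ → (-4,19,2)
river: ρ → (2,17,-13)
river: ρ → (-13,9,6)
river: ρ → (6,15,-7)
ρ-cycle length = 16 (tail of 0 descent steps not counted)

16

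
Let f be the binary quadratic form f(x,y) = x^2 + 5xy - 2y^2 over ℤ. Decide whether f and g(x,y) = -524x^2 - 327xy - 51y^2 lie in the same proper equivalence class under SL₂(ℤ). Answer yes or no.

D₁ = 33, D₂ = 33
river cycle of f (length 4): (-2, 3, 3), (3, 3, -2), (-2, 5, 1), (1, 5, -2)
river cycle of g (length 4): (-2, 3, 3), (3, 3, -2), (-2, 5, 1), (1, 5, -2)
cycles coincide ⇒ equivalent

yes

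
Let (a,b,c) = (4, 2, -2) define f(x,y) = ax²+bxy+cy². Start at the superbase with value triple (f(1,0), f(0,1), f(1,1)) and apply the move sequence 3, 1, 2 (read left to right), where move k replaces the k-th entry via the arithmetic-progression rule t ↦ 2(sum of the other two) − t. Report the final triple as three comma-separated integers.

start (4,-2,4) = (f(1,0),f(0,1),f(1,1))
replace slot 3: 2·(4+(-2)) − 4 = 0 → (4,-2,0)
replace slot 1: 2·((-2)+0) − 4 = -8 → (-8,-2,0)
replace slot 2: 2·((-8)+0) − (-2) = -14 → (-8,-14,0)

-8,-14,0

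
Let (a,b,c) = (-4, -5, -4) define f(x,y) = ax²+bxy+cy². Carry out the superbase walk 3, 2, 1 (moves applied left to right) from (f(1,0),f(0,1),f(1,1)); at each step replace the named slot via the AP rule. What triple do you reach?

start (-4,-4,-13) = (f(1,0),f(0,1),f(1,1))
replace slot 3: 2·((-4)+(-4)) − (-13) = -3 → (-4,-4,-3)
replace slot 2: 2·((-4)+(-3)) − (-4) = -10 → (-4,-10,-3)
replace slot 1: 2·((-10)+(-3)) − (-4) = -22 → (-22,-10,-3)

-22,-10,-3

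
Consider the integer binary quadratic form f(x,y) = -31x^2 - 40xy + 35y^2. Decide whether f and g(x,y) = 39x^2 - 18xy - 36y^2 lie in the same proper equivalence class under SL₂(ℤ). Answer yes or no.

D₁ = 5940, D₂ = 5940
river cycle of f (length 8): (35, 40, -31), (-31, 22, 44), (44, 66, -9), (-9, 60, 65), (65, 70, -4), (-4, 74, 29), (29, 42, -36), (-36, 30, 35)
river cycle of g (length 8): (-36, 18, 39), (39, 60, -15), (-15, 60, 39), (39, 18, -36), (-36, 54, 21), (21, 72, -9), (-9, 72, 21), (21, 54, -36)
cycles differ ⇒ inequivalent

no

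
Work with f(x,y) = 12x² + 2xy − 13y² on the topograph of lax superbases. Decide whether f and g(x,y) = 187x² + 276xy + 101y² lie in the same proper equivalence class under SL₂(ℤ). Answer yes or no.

D₁ = 628, D₂ = 628
river cycle of f (length 34): (-13, 24, 1), (1, 24, -13), (-13, 2, 12), (12, 22, -3), (-3, 20, 19), (19, 18, -4), (-4, 22, 9), (9, 14, -12), (-12, 10, 11), (11, 12, -11), … (24 more)
river cycle of g (length 34): (12, 2, -13), (-13, 24, 1), (1, 24, -13), (-13, 2, 12), (12, 22, -3), (-3, 20, 19), (19, 18, -4), (-4, 22, 9), (9, 14, -12), (-12, 10, 11), … (24 more)
cycles coincide ⇒ equivalent

yes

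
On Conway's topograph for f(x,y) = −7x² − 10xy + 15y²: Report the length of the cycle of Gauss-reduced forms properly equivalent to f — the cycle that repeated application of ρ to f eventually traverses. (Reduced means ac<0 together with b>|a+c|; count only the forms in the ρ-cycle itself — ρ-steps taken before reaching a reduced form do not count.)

D = 520, ⌊√D⌋ = 22
descent: ρ → (15,10,-7)  [lands on river]
river: ρ → (-7,18,7)
river: ρ → (7,10,-15)
river: ρ → (-15,20,2)
river: ρ → (2,20,-15)
river: ρ → (-15,10,7)
river: ρ → (7,18,-7)
river: ρ → (-7,10,15)
river: ρ → (15,20,-2)
river: ρ → (-2,20,15)
ρ-cycle length = 10 (tail of 1 descent step not counted)

10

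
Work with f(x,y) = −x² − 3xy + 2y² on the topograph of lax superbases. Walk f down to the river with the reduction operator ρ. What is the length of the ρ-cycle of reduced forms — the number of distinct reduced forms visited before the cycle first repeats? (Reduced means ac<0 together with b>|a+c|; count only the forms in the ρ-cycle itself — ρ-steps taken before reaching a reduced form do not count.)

D = 17, ⌊√D⌋ = 4
descent: ρ → (2,3,-1)  [lands on river]
river: ρ → (-1,3,2)
river: ρ → (2,1,-2)
river: ρ → (-2,3,1)
river: ρ → (1,3,-2)
river: ρ → (-2,1,2)
ρ-cycle length = 6 (tail of 1 descent step not counted)

6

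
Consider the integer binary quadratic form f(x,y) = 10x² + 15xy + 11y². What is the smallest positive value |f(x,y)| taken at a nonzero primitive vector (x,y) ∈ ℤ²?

translate: b→-5 (≡15 mod 20), so (10,15,11)→(10,-5,6)
flip: (10,-5,6)→(6,5,10)
reduced (well bottom): (6,5,10) with a≤c, −a<b≤a
well minimum = a = 6

6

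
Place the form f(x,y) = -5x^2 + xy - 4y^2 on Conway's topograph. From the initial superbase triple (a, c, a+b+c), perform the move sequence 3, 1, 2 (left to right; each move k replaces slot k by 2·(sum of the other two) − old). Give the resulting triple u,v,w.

start (-5,-4,-8) = (f(1,0),f(0,1),f(1,1))
replace slot 3: 2·((-5)+(-4)) − (-8) = -10 → (-5,-4,-10)
replace slot 1: 2·((-4)+(-10)) − (-5) = -23 → (-23,-4,-10)
replace slot 2: 2·((-23)+(-10)) − (-4) = -62 → (-23,-62,-10)

-23,-62,-10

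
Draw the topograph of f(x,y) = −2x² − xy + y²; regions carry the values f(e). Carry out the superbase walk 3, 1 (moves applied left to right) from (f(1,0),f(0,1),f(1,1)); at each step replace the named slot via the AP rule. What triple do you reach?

start (-2,1,-2) = (f(1,0),f(0,1),f(1,1))
replace slot 3: 2·((-2)+1) − (-2) = 0 → (-2,1,0)
replace slot 1: 2·(1+0) − (-2) = 4 → (4,1,0)

4,1,0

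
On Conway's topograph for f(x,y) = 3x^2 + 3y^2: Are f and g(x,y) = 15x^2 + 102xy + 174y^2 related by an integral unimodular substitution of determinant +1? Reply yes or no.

D₁ = -36, D₂ = -36
f: reduced (well bottom): (3,0,3) with a≤c, −a<b≤a
g: translate: b→12 (≡102 mod 30), so (15,102,174)→(15,12,3)
g: flip: (15,12,3)→(3,-12,15)
g: translate: b→0 (≡-12 mod 6), so (3,-12,15)→(3,0,3)
g: reduced (well bottom): (3,0,3) with a≤c, −a<b≤a
reduced forms (3, 0, 3) vs (3, 0, 3) ⇒ equivalent

yes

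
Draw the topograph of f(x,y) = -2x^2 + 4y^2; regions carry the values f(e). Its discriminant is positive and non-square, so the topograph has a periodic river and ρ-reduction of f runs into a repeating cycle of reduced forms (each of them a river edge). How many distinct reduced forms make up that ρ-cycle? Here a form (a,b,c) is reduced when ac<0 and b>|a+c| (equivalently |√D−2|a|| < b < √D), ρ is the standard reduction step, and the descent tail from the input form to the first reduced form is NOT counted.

D = 32, ⌊√D⌋ = 5
descent: ρ → (4,0,-2)
descent: ρ → (-2,4,2)  [lands on river]
river: ρ → (2,4,-2)
ρ-cycle length = 2 (tail of 2 descent steps not counted)

2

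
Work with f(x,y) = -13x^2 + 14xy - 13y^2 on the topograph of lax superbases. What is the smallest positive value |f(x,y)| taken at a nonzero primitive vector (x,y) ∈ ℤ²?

translate: b→12 (≡-14 mod 26), so (13,-14,13)→(13,12,12)
flip: (13,12,12)→(12,-12,13)
translate: b→12 (≡-12 mod 24), so (12,-12,13)→(12,12,13)
reduced (well bottom): (12,12,13) with a≤c, −a<b≤a
well minimum |f| = |-12| = 12 (negative-definite)

12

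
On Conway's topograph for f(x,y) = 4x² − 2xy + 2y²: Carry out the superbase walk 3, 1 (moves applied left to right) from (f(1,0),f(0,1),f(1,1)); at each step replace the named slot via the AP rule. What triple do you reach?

start (4,2,4) = (f(1,0),f(0,1),f(1,1))
replace slot 3: 2·(4+2) − 4 = 8 → (4,2,8)
replace slot 1: 2·(2+8) − 4 = 16 → (16,2,8)

16,2,8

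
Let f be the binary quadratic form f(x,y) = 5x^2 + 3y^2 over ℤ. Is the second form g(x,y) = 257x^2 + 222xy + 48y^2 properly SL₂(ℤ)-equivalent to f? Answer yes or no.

D₁ = -60, D₂ = -60
f: flip: (5,0,3)→(3,0,5)
f: reduced (well bottom): (3,0,5) with a≤c, −a<b≤a
g: flip: (257,222,48)→(48,-222,257)
g: translate: b→-30 (≡-222 mod 96), so (48,-222,257)→(48,-30,5)
g: flip: (48,-30,5)→(5,30,48)
g: translate: b→0 (≡30 mod 10), so (5,30,48)→(5,0,3)
g: flip: (5,0,3)→(3,0,5)
g: reduced (well bottom): (3,0,5) with a≤c, −a<b≤a
reduced forms (3, 0, 5) vs (3, 0, 5) ⇒ equivalent

yes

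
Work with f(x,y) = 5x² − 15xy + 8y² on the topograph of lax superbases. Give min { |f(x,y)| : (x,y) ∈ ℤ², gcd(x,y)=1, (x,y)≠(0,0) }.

descent: ρ → (8,-1,-2)
descent: ρ → (-2,5,5)  [lands on river]
river: ρ → (5,5,-2)
river: ρ → (-2,7,2)
river: ρ → (2,5,-5)
river: ρ → (-5,5,2)
river: ρ → (2,7,-2)
closes: descent 2, river 6
min |a| on river = 2

2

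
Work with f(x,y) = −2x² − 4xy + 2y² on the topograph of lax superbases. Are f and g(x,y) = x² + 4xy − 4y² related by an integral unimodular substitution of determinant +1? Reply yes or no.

D₁ = 32, D₂ = 32
river cycle of f (length 2): (2, 4, -2), (-2, 4, 2)
river cycle of g (length 2): (-4, 4, 1), (1, 4, -4)
cycles differ ⇒ inequivalent

no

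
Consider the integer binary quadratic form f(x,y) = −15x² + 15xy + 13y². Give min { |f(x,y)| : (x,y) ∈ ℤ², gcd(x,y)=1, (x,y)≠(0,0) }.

river: ρ → (13,11,-17)
river: ρ → (-17,23,7)
river: ρ → (7,19,-23)
river: ρ → (-23,27,3)
river: ρ → (3,27,-23)
river: ρ → (-23,19,7)
river: ρ → (7,23,-17)
river: ρ → (-17,11,13)
river: ρ → (13,15,-15)
river: ρ → (-15,15,13)
closes: descent 0, river 10
min |a| on river = 3

3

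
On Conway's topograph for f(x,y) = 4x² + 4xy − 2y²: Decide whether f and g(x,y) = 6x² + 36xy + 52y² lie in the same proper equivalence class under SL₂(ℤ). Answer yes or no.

D₁ = 48, D₂ = 48
river cycle of f (length 2): (-2, 4, 4), (4, 4, -2)
river cycle of g (length 2): (-2, 4, 4), (4, 4, -2)
cycles coincide ⇒ equivalent

yes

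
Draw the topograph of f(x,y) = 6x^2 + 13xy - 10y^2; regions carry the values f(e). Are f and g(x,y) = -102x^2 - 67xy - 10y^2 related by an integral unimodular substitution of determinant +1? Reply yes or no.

D₁ = 409, D₂ = 409
river cycle of f (length 54): (-10, 7, 9), (9, 11, -8), (-8, 5, 12), (12, 19, -1), (-1, 19, 12), (12, 5, -8), (-8, 11, 9), (9, 7, -10), (-10, 13, 6), (6, 11, -12), … (44 more)
river cycle of g (length 54): (-10, 7, 9), (9, 11, -8), (-8, 5, 12), (12, 19, -1), (-1, 19, 12), (12, 5, -8), (-8, 11, 9), (9, 7, -10), (-10, 13, 6), (6, 11, -12), … (44 more)
cycles coincide ⇒ equivalent

yes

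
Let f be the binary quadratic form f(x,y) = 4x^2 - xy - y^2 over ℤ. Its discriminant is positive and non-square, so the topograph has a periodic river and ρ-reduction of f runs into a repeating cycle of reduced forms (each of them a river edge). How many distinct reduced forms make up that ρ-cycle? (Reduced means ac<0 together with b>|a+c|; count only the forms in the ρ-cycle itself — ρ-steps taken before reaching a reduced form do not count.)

D = 17, ⌊√D⌋ = 4
descent: ρ → (-1,3,2)  [lands on river]
river: ρ → (2,1,-2)
river: ρ → (-2,3,1)
river: ρ → (1,3,-2)
river: ρ → (-2,1,2)
river: ρ → (2,3,-1)
ρ-cycle length = 6 (tail of 1 descent step not counted)

6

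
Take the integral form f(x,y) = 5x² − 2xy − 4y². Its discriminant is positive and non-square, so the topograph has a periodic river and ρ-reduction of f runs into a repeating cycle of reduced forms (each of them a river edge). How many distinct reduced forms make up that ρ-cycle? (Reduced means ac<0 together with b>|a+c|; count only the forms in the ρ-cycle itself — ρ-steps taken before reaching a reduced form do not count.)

D = 84, ⌊√D⌋ = 9
descent: ρ → (-4,2,5)  [lands on river]
river: ρ → (5,8,-1)
river: ρ → (-1,8,5)
river: ρ → (5,2,-4)
river: ρ → (-4,6,3)
river: ρ → (3,6,-4)
ρ-cycle length = 6 (tail of 1 descent step not counted)

6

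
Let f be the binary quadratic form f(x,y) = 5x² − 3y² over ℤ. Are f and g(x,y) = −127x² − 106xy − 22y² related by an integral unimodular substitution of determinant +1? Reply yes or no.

D₁ = 60, D₂ = 60
river cycle of f (length 2): (-3, 6, 2), (2, 6, -3)
river cycle of g (length 2): (-3, 6, 2), (2, 6, -3)
cycles coincide ⇒ equivalent

yes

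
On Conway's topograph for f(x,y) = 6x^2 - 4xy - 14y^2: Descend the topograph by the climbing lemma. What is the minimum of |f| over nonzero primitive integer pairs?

descent: ρ → (-14,4,6)
descent: ρ → (6,8,-12)  [lands on river]
river: ρ → (-12,16,2)
river: ρ → (2,16,-12)
river: ρ → (-12,8,6)
river: ρ → (6,16,-4)
river: ρ → (-4,16,6)
closes: descent 2, river 6
min |a| on river = 2

2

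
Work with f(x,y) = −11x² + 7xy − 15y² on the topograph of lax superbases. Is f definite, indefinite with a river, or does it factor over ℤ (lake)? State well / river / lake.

D = b²−4ac = 7² − 4·(-11)·(-15) = -611
D < 0 ⇒ definite ⇒ every region one sign ⇒ single well

well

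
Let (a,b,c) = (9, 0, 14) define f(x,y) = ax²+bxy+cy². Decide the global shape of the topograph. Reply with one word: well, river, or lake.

D = b²−4ac = 0² − 4·9·14 = -504
D < 0 ⇒ definite ⇒ every region one sign ⇒ single well

well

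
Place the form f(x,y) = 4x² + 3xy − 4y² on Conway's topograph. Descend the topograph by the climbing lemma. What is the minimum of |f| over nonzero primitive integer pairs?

river: ρ → (-4,5,3)
river: ρ → (3,7,-2)
river: ρ → (-2,5,6)
river: ρ → (6,7,-1)
river: ρ → (-1,7,6)
river: ρ → (6,5,-2)
river: ρ → (-2,7,3)
river: ρ → (3,5,-4)
river: ρ → (-4,3,4)
river: ρ → (4,5,-3)
river: ρ → (-3,7,2)
river: ρ → (2,5,-6)
river: ρ → (-6,7,1)
river: ρ → (1,7,-6)
river: ρ → (-6,5,2)
river: ρ → (2,7,-3)
river: ρ → (-3,5,4)
river: ρ → (4,3,-4)
closes: descent 0, river 18
min |a| on river = 1

1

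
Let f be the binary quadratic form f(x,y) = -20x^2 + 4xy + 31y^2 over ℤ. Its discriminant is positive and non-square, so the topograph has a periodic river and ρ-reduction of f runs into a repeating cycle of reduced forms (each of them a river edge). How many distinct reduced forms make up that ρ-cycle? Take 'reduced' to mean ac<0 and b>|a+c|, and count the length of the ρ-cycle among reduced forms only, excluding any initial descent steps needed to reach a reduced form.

D = 2496, ⌊√D⌋ = 49
descent: ρ → (31,-4,-20)
descent: ρ → (-20,44,7)  [lands on river]
river: ρ → (7,40,-32)
river: ρ → (-32,24,15)
river: ρ → (15,36,-20)
ρ-cycle length = 4 (tail of 2 descent steps not counted)

4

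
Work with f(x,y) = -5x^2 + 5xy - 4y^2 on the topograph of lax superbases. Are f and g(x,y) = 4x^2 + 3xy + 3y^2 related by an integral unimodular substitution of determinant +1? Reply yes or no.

D₁ = -55, D₂ = -39
discriminants differ ⇒ not SL₂(ℤ)-equivalent

no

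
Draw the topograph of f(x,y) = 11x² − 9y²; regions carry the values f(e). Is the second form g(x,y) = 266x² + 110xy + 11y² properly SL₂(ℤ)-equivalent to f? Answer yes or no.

D₁ = 396, D₂ = 396
river cycle of f (length 2): (-9, 18, 2), (2, 18, -9)
river cycle of g (length 2): (-9, 18, 2), (2, 18, -9)
cycles coincide ⇒ equivalent

yes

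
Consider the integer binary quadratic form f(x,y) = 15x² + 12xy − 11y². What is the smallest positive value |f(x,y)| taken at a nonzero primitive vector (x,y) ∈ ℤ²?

river: ρ → (-11,10,16)
river: ρ → (16,22,-5)
river: ρ → (-5,28,1)
river: ρ → (1,28,-5)
river: ρ → (-5,22,16)
river: ρ → (16,10,-11)
river: ρ → (-11,12,15)
river: ρ → (15,18,-8)
river: ρ → (-8,14,19)
river: ρ → (19,24,-3)
river: ρ → (-3,24,19)
river: ρ → (19,14,-8)
river: ρ → (-8,18,15)
river: ρ → (15,12,-11)
closes: descent 0, river 14
min |a| on river = 1

1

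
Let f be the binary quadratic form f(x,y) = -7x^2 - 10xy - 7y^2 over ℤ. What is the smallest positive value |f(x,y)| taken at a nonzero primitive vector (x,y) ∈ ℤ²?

translate: b→-4 (≡10 mod 14), so (7,10,7)→(7,-4,4)
flip: (7,-4,4)→(4,4,7)
reduced (well bottom): (4,4,7) with a≤c, −a<b≤a
well minimum |f| = |-4| = 4 (negative-definite)

4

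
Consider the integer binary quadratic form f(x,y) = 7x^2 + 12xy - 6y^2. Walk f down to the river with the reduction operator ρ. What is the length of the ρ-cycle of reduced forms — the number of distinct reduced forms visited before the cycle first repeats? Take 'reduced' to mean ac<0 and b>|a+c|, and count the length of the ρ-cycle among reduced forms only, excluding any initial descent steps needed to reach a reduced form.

D = 312, ⌊√D⌋ = 17
river: ρ → (-6,12,7)
river: ρ → (7,16,-2)
river: ρ → (-2,16,7)
river: ρ → (7,12,-6)
ρ-cycle length = 4 (tail of 0 descent steps not counted)

4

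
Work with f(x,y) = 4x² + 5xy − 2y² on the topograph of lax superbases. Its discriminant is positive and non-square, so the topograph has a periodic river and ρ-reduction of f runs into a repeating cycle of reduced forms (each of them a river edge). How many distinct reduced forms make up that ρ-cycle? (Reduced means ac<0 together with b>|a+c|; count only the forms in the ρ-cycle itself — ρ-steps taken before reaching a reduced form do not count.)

D = 57, ⌊√D⌋ = 7
river: ρ → (-2,7,1)
river: ρ → (1,7,-2)
river: ρ → (-2,5,4)
river: ρ → (4,3,-3)
river: ρ → (-3,3,4)
river: ρ → (4,5,-2)
ρ-cycle length = 6 (tail of 0 descent steps not counted)

6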